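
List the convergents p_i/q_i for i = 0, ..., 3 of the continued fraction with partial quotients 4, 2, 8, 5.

Using the convergent recurrence p_i = a_i*p_{i-1} + p_{i-2}, q_i = a_i*q_{i-1} + q_{i-2} with p_{-2}=0, p_{-1}=1, q_{-2}=1, q_{-1}=0:
  i=0: a_0=4, p_0 = 4*1 + 0 = 4, q_0 = 4*0 + 1 = 1.
  i=1: a_1=2, p_1 = 2*4 + 1 = 9, q_1 = 2*1 + 0 = 2.
  i=2: a_2=8, p_2 = 8*9 + 4 = 76, q_2 = 8*2 + 1 = 17.
  i=3: a_3=5, p_3 = 5*76 + 9 = 389, q_3 = 5*17 + 2 = 87.

4/1, 9/2, 76/17, 389/87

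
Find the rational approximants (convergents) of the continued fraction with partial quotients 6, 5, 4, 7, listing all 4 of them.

Using the convergent recurrence p_i = a_i*p_{i-1} + p_{i-2}, q_i = a_i*q_{i-1} + q_{i-2} with p_{-2}=0, p_{-1}=1, q_{-2}=1, q_{-1}=0:
  i=0: a_0=6, p_0 = 6*1 + 0 = 6, q_0 = 6*0 + 1 = 1.
  i=1: a_1=5, p_1 = 5*6 + 1 = 31, q_1 = 5*1 + 0 = 5.
  i=2: a_2=4, p_2 = 4*31 + 6 = 130, q_2 = 4*5 + 1 = 21.
  i=3: a_3=7, p_3 = 7*130 + 31 = 941, q_3 = 7*21 + 5 = 152.

6/1, 31/5, 130/21, 941/152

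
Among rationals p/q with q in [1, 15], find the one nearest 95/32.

Expand x = 95/32 as a continued fraction with the Euclidean algorithm:
  95 = 2*32 + 31, so a_0 = 2.
  32 = 1*31 + 1, so a_1 = 1.
  31 = 31*1 + 0, so a_2 = 31.
so x = [2; 1, 31].
Convergents (p_i = a_i*p_{i-1} + p_{i-2}, q_i = a_i*q_{i-1} + q_{i-2} with p_{-2}=0, p_{-1}=1, q_{-2}=1, q_{-1}=0), until the denominator exceeds 15:
  i=0: a_0=2, p_0 = 2*1 + 0 = 2, q_0 = 2*0 + 1 = 1.
  i=1: a_1=1, p_1 = 1*2 + 1 = 3, q_1 = 1*1 + 0 = 1.
  i=2: a_2=31, p_2 = 31*3 + 2 = 95, q_2 = 31*1 + 1 = 32.
q_2 = 32 > 15, so the last convergent with denominator <= 15 is p_1/q_1 = 3/1.
The closest fraction with denominator <= 15 is either p_1/q_1 or the intermediate fraction (k*p_1 + p_0)/(k*q_1 + q_0) with the largest k >= 1 whose denominator stays <= 15; these approach x as k grows, and every other convergent or intermediate fraction in range is farther away.
Largest k: floor((15 - q_0)/q_1) = floor((15 - 1)/1) = 14.
That gives (14*3 + 2)/(14*1 + 1) = 44/15.
Compare the errors: |x - 3/1| = |95*1 - 3*32|/(32*1) = 1/32, and |x - 44/15| = |95*15 - 44*32|/(32*15) = 17/480.
Cross-multiplying, 1*480 = 480 < 544 = 17*32, so 1/32 is smaller: the convergent 3/1 is closer to x than 44/15.

3/1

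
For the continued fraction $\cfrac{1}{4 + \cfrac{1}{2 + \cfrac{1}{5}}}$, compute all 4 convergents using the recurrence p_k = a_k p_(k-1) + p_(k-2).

0/1, 1/4, 2/9, 11/49

Using the convergent recurrence p_i = a_i*p_{i-1} + p_{i-2}, q_i = a_i*q_{i-1} + q_{i-2} with p_{-2}=0, p_{-1}=1, q_{-2}=1, q_{-1}=0:
  i=0: a_0=0, p_0 = 0*1 + 0 = 0, q_0 = 0*0 + 1 = 1.
  i=1: a_1=4, p_1 = 4*0 + 1 = 1, q_1 = 4*1 + 0 = 4.
  i=2: a_2=2, p_2 = 2*1 + 0 = 2, q_2 = 2*4 + 1 = 9.
  i=3: a_3=5, p_3 = 5*2 + 1 = 11, q_3 = 5*9 + 4 = 49.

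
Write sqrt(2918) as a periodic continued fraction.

Write x_i = (sqrt(2918) + m_i)/d_i with (m_0, d_0) = (0, 1). a_0 = floor(sqrt(2918)) = 54, since 54^2 = 2916 <= 2918 < 3025 = 55^2.
Iterate m_{i+1} = d_i*a_i - m_i, d_{i+1} = (2918 - m_{i+1}^2)/d_i, a_{i+1} = floor((a_0 + m_{i+1})/d_{i+1}):
  m_1 = 1*54 - 0 = 54, d_1 = (2918 - 54^2)/1 = 2/1 = 2, a_1 = floor((54 + 54)/2) = 54.
  m_2 = 2*54 - 54 = 54, d_2 = (2918 - 54^2)/2 = 2/2 = 1, a_2 = floor((54 + 54)/1) = 108.
  m_3 = 1*108 - 54 = 54, d_3 = (2918 - 54^2)/1 = 2/1 = 2: (m_3, d_3) = (m_1, d_1) = (54, 2), so from here the quotients repeat a_1, a_2; the period length is 2.
Hence the expansion of sqrt(2918) is a_0 = 54 followed by the repeating block 54, 108 (period 2).

[54; (54, 108)]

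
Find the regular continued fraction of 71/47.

[1; 1, 1, 23]

Run the Euclidean algorithm on 71 and 47; the successive quotients are the partial quotients a_0, a_1, ... (each step inverts the fractional part left over by the previous one):
  71 = 1*47 + 24, so a_0 = 1.
  47 = 1*24 + 23, so a_1 = 1.
  24 = 1*23 + 1, so a_2 = 1.
  23 = 23*1 + 0, so a_3 = 23.
The remainder reaches 0 after 4 divisions, so the expansion has 4 partial quotients, read off in order.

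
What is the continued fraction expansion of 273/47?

[5; 1, 4, 4, 2]

Run the Euclidean algorithm on 273 and 47; the successive quotients are the partial quotients a_0, a_1, ... (each step inverts the fractional part left over by the previous one):
  273 = 5*47 + 38, so a_0 = 5.
  47 = 1*38 + 9, so a_1 = 1.
  38 = 4*9 + 2, so a_2 = 4.
  9 = 4*2 + 1, so a_3 = 4.
  2 = 2*1 + 0, so a_4 = 2.
The remainder reaches 0 after 5 divisions, so the expansion has 5 partial quotients, read off in order.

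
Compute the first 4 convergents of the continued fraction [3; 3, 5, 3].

3/1, 10/3, 53/16, 169/51

Using the convergent recurrence p_i = a_i*p_{i-1} + p_{i-2}, q_i = a_i*q_{i-1} + q_{i-2} with p_{-2}=0, p_{-1}=1, q_{-2}=1, q_{-1}=0:
  i=0: a_0=3, p_0 = 3*1 + 0 = 3, q_0 = 3*0 + 1 = 1.
  i=1: a_1=3, p_1 = 3*3 + 1 = 10, q_1 = 3*1 + 0 = 3.
  i=2: a_2=5, p_2 = 5*10 + 3 = 53, q_2 = 5*3 + 1 = 16.
  i=3: a_3=3, p_3 = 3*53 + 10 = 169, q_3 = 3*16 + 3 = 51.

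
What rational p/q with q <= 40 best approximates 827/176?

Expand x = 827/176 as a continued fraction with the Euclidean algorithm:
  827 = 4*176 + 123, so a_0 = 4.
  176 = 1*123 + 53, so a_1 = 1.
  123 = 2*53 + 17, so a_2 = 2.
  53 = 3*17 + 2, so a_3 = 3.
  17 = 8*2 + 1, so a_4 = 8.
  2 = 2*1 + 0, so a_5 = 2.
so x = [4; 1, 2, 3, 8, 2].
Convergents (p_i = a_i*p_{i-1} + p_{i-2}, q_i = a_i*q_{i-1} + q_{i-2} with p_{-2}=0, p_{-1}=1, q_{-2}=1, q_{-1}=0), until the denominator exceeds 40:
  i=0: a_0=4, p_0 = 4*1 + 0 = 4, q_0 = 4*0 + 1 = 1.
  i=1: a_1=1, p_1 = 1*4 + 1 = 5, q_1 = 1*1 + 0 = 1.
  i=2: a_2=2, p_2 = 2*5 + 4 = 14, q_2 = 2*1 + 1 = 3.
  i=3: a_3=3, p_3 = 3*14 + 5 = 47, q_3 = 3*3 + 1 = 10.
  i=4: a_4=8, p_4 = 8*47 + 14 = 390, q_4 = 8*10 + 3 = 83.
q_4 = 83 > 40, so the last convergent with denominator <= 40 is p_3/q_3 = 47/10.
The closest fraction with denominator <= 40 is either p_3/q_3 or the intermediate fraction (k*p_3 + p_2)/(k*q_3 + q_2) with the largest k >= 1 whose denominator stays <= 40; these approach x as k grows, and every other convergent or intermediate fraction in range is farther away.
Largest k: floor((40 - q_2)/q_3) = floor((40 - 3)/10) = 3.
That gives (3*47 + 14)/(3*10 + 3) = 155/33.
Compare the errors: |x - 47/10| = |827*10 - 47*176|/(176*10) = 2/1760, and |x - 155/33| = |827*33 - 155*176|/(176*33) = 11/5808.
Cross-multiplying, 2*5808 = 11616 < 19360 = 11*1760, so 2/1760 is smaller: the convergent 47/10 is closer to x than 155/33.

47/10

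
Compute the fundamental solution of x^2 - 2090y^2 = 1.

First expand sqrt(2090) as a continued fraction. With x_i = (sqrt(2090) + m_i)/d_i and (m_0, d_0) = (0, 1): a_0 = floor(sqrt(2090)) = 45, since 45^2 = 2025 <= 2090 < 2116 = 46^2.
Iterate m_{i+1} = d_i*a_i - m_i, d_{i+1} = (2090 - m_{i+1}^2)/d_i, a_{i+1} = floor((a_0 + m_{i+1})/d_{i+1}):
  m_1 = 1*45 - 0 = 45, d_1 = (2090 - 45^2)/1 = 65/1 = 65, a_1 = floor((45 + 45)/65) = 1.
  m_2 = 65*1 - 45 = 20, d_2 = (2090 - 20^2)/65 = 1690/65 = 26, a_2 = floor((45 + 20)/26) = 2.
  m_3 = 26*2 - 20 = 32, d_3 = (2090 - 32^2)/26 = 1066/26 = 41, a_3 = floor((45 + 32)/41) = 1.
  m_4 = 41*1 - 32 = 9, d_4 = (2090 - 9^2)/41 = 2009/41 = 49, a_4 = floor((45 + 9)/49) = 1.
  m_5 = 49*1 - 9 = 40, d_5 = (2090 - 40^2)/49 = 490/49 = 10, a_5 = floor((45 + 40)/10) = 8.
  m_6 = 10*8 - 40 = 40, d_6 = (2090 - 40^2)/10 = 490/10 = 49, a_6 = floor((45 + 40)/49) = 1.
  m_7 = 49*1 - 40 = 9, d_7 = (2090 - 9^2)/49 = 2009/49 = 41, a_7 = floor((45 + 9)/41) = 1.
  m_8 = 41*1 - 9 = 32, d_8 = (2090 - 32^2)/41 = 1066/41 = 26, a_8 = floor((45 + 32)/26) = 2.
  m_9 = 26*2 - 32 = 20, d_9 = (2090 - 20^2)/26 = 1690/26 = 65, a_9 = floor((45 + 20)/65) = 1.
  m_10 = 65*1 - 20 = 45, d_10 = (2090 - 45^2)/65 = 65/65 = 1, a_10 = floor((45 + 45)/1) = 90.
  m_11 = 1*90 - 45 = 45, d_11 = (2090 - 45^2)/1 = 65/1 = 65: (m_11, d_11) = (m_1, d_1) = (45, 65), so from here the quotients repeat a_1, ..., a_10; the period length is 10.
So sqrt(2090) = [45; (1, 2, 1, 1, 8, 1, 1, 2, 1, 90)] with period length k = 10.
k is even, so the fundamental solution of x^2 - 2090y^2 = 1 is (p_{k-1}, q_{k-1}) = (p_9, q_9); compute convergents through index 9.
Convergents (p_i = a_i*p_{i-1} + p_{i-2}, q_i = a_i*q_{i-1} + q_{i-2} with p_{-2}=0, p_{-1}=1, q_{-2}=1, q_{-1}=0):
  i=0: a_0=45, p_0 = 45*1 + 0 = 45, q_0 = 45*0 + 1 = 1.
  i=1: a_1=1, p_1 = 1*45 + 1 = 46, q_1 = 1*1 + 0 = 1.
  i=2: a_2=2, p_2 = 2*46 + 45 = 137, q_2 = 2*1 + 1 = 3.
  i=3: a_3=1, p_3 = 1*137 + 46 = 183, q_3 = 1*3 + 1 = 4.
  i=4: a_4=1, p_4 = 1*183 + 137 = 320, q_4 = 1*4 + 3 = 7.
  i=5: a_5=8, p_5 = 8*320 + 183 = 2743, q_5 = 8*7 + 4 = 60.
  i=6: a_6=1, p_6 = 1*2743 + 320 = 3063, q_6 = 1*60 + 7 = 67.
  i=7: a_7=1, p_7 = 1*3063 + 2743 = 5806, q_7 = 1*67 + 60 = 127.
  i=8: a_8=2, p_8 = 2*5806 + 3063 = 14675, q_8 = 2*127 + 67 = 321.
  i=9: a_9=1, p_9 = 1*14675 + 5806 = 20481, q_9 = 1*321 + 127 = 448.
Check: 20481^2 - 2090*448^2 = 419471361 - 419471360 = 1, so (x, y) = (20481, 448) solves the equation, and by the theorem it is the least positive solution.

(x, y) = (20481, 448)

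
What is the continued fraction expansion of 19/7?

Run the Euclidean algorithm on 19 and 7; the successive quotients are the partial quotients a_0, a_1, ... (each step inverts the fractional part left over by the previous one):
  19 = 2*7 + 5, so a_0 = 2.
  7 = 1*5 + 2, so a_1 = 1.
  5 = 2*2 + 1, so a_2 = 2.
  2 = 2*1 + 0, so a_3 = 2.
The remainder reaches 0 after 4 divisions, so the expansion has 4 partial quotients, read off in order.

[2; 1, 2, 2]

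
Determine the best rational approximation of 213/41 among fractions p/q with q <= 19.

26/5

Expand x = 213/41 as a continued fraction with the Euclidean algorithm:
  213 = 5*41 + 8, so a_0 = 5.
  41 = 5*8 + 1, so a_1 = 5.
  8 = 8*1 + 0, so a_2 = 8.
so x = [5; 5, 8].
Convergents (p_i = a_i*p_{i-1} + p_{i-2}, q_i = a_i*q_{i-1} + q_{i-2} with p_{-2}=0, p_{-1}=1, q_{-2}=1, q_{-1}=0), until the denominator exceeds 19:
  i=0: a_0=5, p_0 = 5*1 + 0 = 5, q_0 = 5*0 + 1 = 1.
  i=1: a_1=5, p_1 = 5*5 + 1 = 26, q_1 = 5*1 + 0 = 5.
  i=2: a_2=8, p_2 = 8*26 + 5 = 213, q_2 = 8*5 + 1 = 41.
q_2 = 41 > 19, so the last convergent with denominator <= 19 is p_1/q_1 = 26/5.
The closest fraction with denominator <= 19 is either p_1/q_1 or the intermediate fraction (k*p_1 + p_0)/(k*q_1 + q_0) with the largest k >= 1 whose denominator stays <= 19; these approach x as k grows, and every other convergent or intermediate fraction in range is farther away.
Largest k: floor((19 - q_0)/q_1) = floor((19 - 1)/5) = 3.
That gives (3*26 + 5)/(3*5 + 1) = 83/16.
Compare the errors: |x - 26/5| = |213*5 - 26*41|/(41*5) = 1/205, and |x - 83/16| = |213*16 - 83*41|/(41*16) = 5/656.
Cross-multiplying, 1*656 = 656 < 1025 = 5*205, so 1/205 is smaller: the convergent 26/5 is closer to x than 83/16.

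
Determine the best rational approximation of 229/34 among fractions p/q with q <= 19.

Expand x = 229/34 as a continued fraction with the Euclidean algorithm:
  229 = 6*34 + 25, so a_0 = 6.
  34 = 1*25 + 9, so a_1 = 1.
  25 = 2*9 + 7, so a_2 = 2.
  9 = 1*7 + 2, so a_3 = 1.
  7 = 3*2 + 1, so a_4 = 3.
  2 = 2*1 + 0, so a_5 = 2.
so x = [6; 1, 2, 1, 3, 2].
Convergents (p_i = a_i*p_{i-1} + p_{i-2}, q_i = a_i*q_{i-1} + q_{i-2} with p_{-2}=0, p_{-1}=1, q_{-2}=1, q_{-1}=0), until the denominator exceeds 19:
  i=0: a_0=6, p_0 = 6*1 + 0 = 6, q_0 = 6*0 + 1 = 1.
  i=1: a_1=1, p_1 = 1*6 + 1 = 7, q_1 = 1*1 + 0 = 1.
  i=2: a_2=2, p_2 = 2*7 + 6 = 20, q_2 = 2*1 + 1 = 3.
  i=3: a_3=1, p_3 = 1*20 + 7 = 27, q_3 = 1*3 + 1 = 4.
  i=4: a_4=3, p_4 = 3*27 + 20 = 101, q_4 = 3*4 + 3 = 15.
  i=5: a_5=2, p_5 = 2*101 + 27 = 229, q_5 = 2*15 + 4 = 34.
q_5 = 34 > 19, so the last convergent with denominator <= 19 is p_4/q_4 = 101/15.
The closest fraction with denominator <= 19 is either p_4/q_4 or the intermediate fraction (k*p_4 + p_3)/(k*q_4 + q_3) with the largest k >= 1 whose denominator stays <= 19; these approach x as k grows, and every other convergent or intermediate fraction in range is farther away.
Largest k: floor((19 - q_3)/q_4) = floor((19 - 4)/15) = 1.
That gives (1*101 + 27)/(1*15 + 4) = 128/19.
Compare the errors: |x - 101/15| = |229*15 - 101*34|/(34*15) = 1/510, and |x - 128/19| = |229*19 - 128*34|/(34*19) = 1/646.
Cross-multiplying, 1*510 = 510 < 646 = 1*646, so 1/646 is smaller: the intermediate fraction 128/19 is closer to x than 101/15.

128/19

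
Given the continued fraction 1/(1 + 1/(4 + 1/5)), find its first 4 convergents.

Using the convergent recurrence p_i = a_i*p_{i-1} + p_{i-2}, q_i = a_i*q_{i-1} + q_{i-2} with p_{-2}=0, p_{-1}=1, q_{-2}=1, q_{-1}=0:
  i=0: a_0=0, p_0 = 0*1 + 0 = 0, q_0 = 0*0 + 1 = 1.
  i=1: a_1=1, p_1 = 1*0 + 1 = 1, q_1 = 1*1 + 0 = 1.
  i=2: a_2=4, p_2 = 4*1 + 0 = 4, q_2 = 4*1 + 1 = 5.
  i=3: a_3=5, p_3 = 5*4 + 1 = 21, q_3 = 5*5 + 1 = 26.

0/1, 1/1, 4/5, 21/26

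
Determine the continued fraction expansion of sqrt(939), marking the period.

Write x_i = (sqrt(939) + m_i)/d_i with (m_0, d_0) = (0, 1). a_0 = floor(sqrt(939)) = 30, since 30^2 = 900 <= 939 < 961 = 31^2.
Iterate m_{i+1} = d_i*a_i - m_i, d_{i+1} = (939 - m_{i+1}^2)/d_i, a_{i+1} = floor((a_0 + m_{i+1})/d_{i+1}):
  m_1 = 1*30 - 0 = 30, d_1 = (939 - 30^2)/1 = 39/1 = 39, a_1 = floor((30 + 30)/39) = 1.
  m_2 = 39*1 - 30 = 9, d_2 = (939 - 9^2)/39 = 858/39 = 22, a_2 = floor((30 + 9)/22) = 1.
  m_3 = 22*1 - 9 = 13, d_3 = (939 - 13^2)/22 = 770/22 = 35, a_3 = floor((30 + 13)/35) = 1.
  m_4 = 35*1 - 13 = 22, d_4 = (939 - 22^2)/35 = 455/35 = 13, a_4 = floor((30 + 22)/13) = 4.
  m_5 = 13*4 - 22 = 30, d_5 = (939 - 30^2)/13 = 39/13 = 3, a_5 = floor((30 + 30)/3) = 20.
  m_6 = 3*20 - 30 = 30, d_6 = (939 - 30^2)/3 = 39/3 = 13, a_6 = floor((30 + 30)/13) = 4.
  m_7 = 13*4 - 30 = 22, d_7 = (939 - 22^2)/13 = 455/13 = 35, a_7 = floor((30 + 22)/35) = 1.
  m_8 = 35*1 - 22 = 13, d_8 = (939 - 13^2)/35 = 770/35 = 22, a_8 = floor((30 + 13)/22) = 1.
  m_9 = 22*1 - 13 = 9, d_9 = (939 - 9^2)/22 = 858/22 = 39, a_9 = floor((30 + 9)/39) = 1.
  m_10 = 39*1 - 9 = 30, d_10 = (939 - 30^2)/39 = 39/39 = 1, a_10 = floor((30 + 30)/1) = 60.
  m_11 = 1*60 - 30 = 30, d_11 = (939 - 30^2)/1 = 39/1 = 39: (m_11, d_11) = (m_1, d_1) = (30, 39), so from here the quotients repeat a_1, ..., a_10; the period length is 10.
Hence the expansion of sqrt(939) is a_0 = 30 followed by the repeating block 1, 1, 1, 4, 20, 4, 1, 1, 1, 60 (period 10).

[30; (1, 1, 1, 4, 20, 4, 1, 1, 1, 60)]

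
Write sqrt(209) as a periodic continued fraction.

[14; (2, 5, 3, 2, 3, 5, 2, 28)]

Write x_i = (sqrt(209) + m_i)/d_i with (m_0, d_0) = (0, 1). a_0 = floor(sqrt(209)) = 14, since 14^2 = 196 <= 209 < 225 = 15^2.
Iterate m_{i+1} = d_i*a_i - m_i, d_{i+1} = (209 - m_{i+1}^2)/d_i, a_{i+1} = floor((a_0 + m_{i+1})/d_{i+1}):
  m_1 = 1*14 - 0 = 14, d_1 = (209 - 14^2)/1 = 13/1 = 13, a_1 = floor((14 + 14)/13) = 2.
  m_2 = 13*2 - 14 = 12, d_2 = (209 - 12^2)/13 = 65/13 = 5, a_2 = floor((14 + 12)/5) = 5.
  m_3 = 5*5 - 12 = 13, d_3 = (209 - 13^2)/5 = 40/5 = 8, a_3 = floor((14 + 13)/8) = 3.
  m_4 = 8*3 - 13 = 11, d_4 = (209 - 11^2)/8 = 88/8 = 11, a_4 = floor((14 + 11)/11) = 2.
  m_5 = 11*2 - 11 = 11, d_5 = (209 - 11^2)/11 = 88/11 = 8, a_5 = floor((14 + 11)/8) = 3.
  m_6 = 8*3 - 11 = 13, d_6 = (209 - 13^2)/8 = 40/8 = 5, a_6 = floor((14 + 13)/5) = 5.
  m_7 = 5*5 - 13 = 12, d_7 = (209 - 12^2)/5 = 65/5 = 13, a_7 = floor((14 + 12)/13) = 2.
  m_8 = 13*2 - 12 = 14, d_8 = (209 - 14^2)/13 = 13/13 = 1, a_8 = floor((14 + 14)/1) = 28.
  m_9 = 1*28 - 14 = 14, d_9 = (209 - 14^2)/1 = 13/1 = 13: (m_9, d_9) = (m_1, d_1) = (14, 13), so from here the quotients repeat a_1, ..., a_8; the period length is 8.
Hence the expansion of sqrt(209) is a_0 = 14 followed by the repeating block 2, 5, 3, 2, 3, 5, 2, 28 (period 8).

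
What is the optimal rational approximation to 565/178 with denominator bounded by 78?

73/23

Expand x = 565/178 as a continued fraction with the Euclidean algorithm:
  565 = 3*178 + 31, so a_0 = 3.
  178 = 5*31 + 23, so a_1 = 5.
  31 = 1*23 + 8, so a_2 = 1.
  23 = 2*8 + 7, so a_3 = 2.
  8 = 1*7 + 1, so a_4 = 1.
  7 = 7*1 + 0, so a_5 = 7.
so x = [3; 5, 1, 2, 1, 7].
Convergents (p_i = a_i*p_{i-1} + p_{i-2}, q_i = a_i*q_{i-1} + q_{i-2} with p_{-2}=0, p_{-1}=1, q_{-2}=1, q_{-1}=0), until the denominator exceeds 78:
  i=0: a_0=3, p_0 = 3*1 + 0 = 3, q_0 = 3*0 + 1 = 1.
  i=1: a_1=5, p_1 = 5*3 + 1 = 16, q_1 = 5*1 + 0 = 5.
  i=2: a_2=1, p_2 = 1*16 + 3 = 19, q_2 = 1*5 + 1 = 6.
  i=3: a_3=2, p_3 = 2*19 + 16 = 54, q_3 = 2*6 + 5 = 17.
  i=4: a_4=1, p_4 = 1*54 + 19 = 73, q_4 = 1*17 + 6 = 23.
  i=5: a_5=7, p_5 = 7*73 + 54 = 565, q_5 = 7*23 + 17 = 178.
q_5 = 178 > 78, so the last convergent with denominator <= 78 is p_4/q_4 = 73/23.
The closest fraction with denominator <= 78 is either p_4/q_4 or the intermediate fraction (k*p_4 + p_3)/(k*q_4 + q_3) with the largest k >= 1 whose denominator stays <= 78; these approach x as k grows, and every other convergent or intermediate fraction in range is farther away.
Largest k: floor((78 - q_3)/q_4) = floor((78 - 17)/23) = 2.
That gives (2*73 + 54)/(2*23 + 17) = 200/63.
Compare the errors: |x - 73/23| = |565*23 - 73*178|/(178*23) = 1/4094, and |x - 200/63| = |565*63 - 200*178|/(178*63) = 5/11214.
Cross-multiplying, 1*11214 = 11214 < 20470 = 5*4094, so 1/4094 is smaller: the convergent 73/23 is closer to x than 200/63.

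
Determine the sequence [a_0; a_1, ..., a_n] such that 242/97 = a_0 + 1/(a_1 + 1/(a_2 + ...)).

[2; 2, 48]

Run the Euclidean algorithm on 242 and 97; the successive quotients are the partial quotients a_0, a_1, ... (each step inverts the fractional part left over by the previous one):
  242 = 2*97 + 48, so a_0 = 2.
  97 = 2*48 + 1, so a_1 = 2.
  48 = 48*1 + 0, so a_2 = 48.
The remainder reaches 0 after 3 divisions, so the expansion has 3 partial quotients, read off in order.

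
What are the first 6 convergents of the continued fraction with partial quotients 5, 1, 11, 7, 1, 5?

Using the convergent recurrence p_i = a_i*p_{i-1} + p_{i-2}, q_i = a_i*q_{i-1} + q_{i-2} with p_{-2}=0, p_{-1}=1, q_{-2}=1, q_{-1}=0:
  i=0: a_0=5, p_0 = 5*1 + 0 = 5, q_0 = 5*0 + 1 = 1.
  i=1: a_1=1, p_1 = 1*5 + 1 = 6, q_1 = 1*1 + 0 = 1.
  i=2: a_2=11, p_2 = 11*6 + 5 = 71, q_2 = 11*1 + 1 = 12.
  i=3: a_3=7, p_3 = 7*71 + 6 = 503, q_3 = 7*12 + 1 = 85.
  i=4: a_4=1, p_4 = 1*503 + 71 = 574, q_4 = 1*85 + 12 = 97.
  i=5: a_5=5, p_5 = 5*574 + 503 = 3373, q_5 = 5*97 + 85 = 570.

5/1, 6/1, 71/12, 503/85, 574/97, 3373/570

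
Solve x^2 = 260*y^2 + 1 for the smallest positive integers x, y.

(x, y) = (129, 8)

First expand sqrt(260) as a continued fraction. With x_i = (sqrt(260) + m_i)/d_i and (m_0, d_0) = (0, 1): a_0 = floor(sqrt(260)) = 16, since 16^2 = 256 <= 260 < 289 = 17^2.
Iterate m_{i+1} = d_i*a_i - m_i, d_{i+1} = (260 - m_{i+1}^2)/d_i, a_{i+1} = floor((a_0 + m_{i+1})/d_{i+1}):
  m_1 = 1*16 - 0 = 16, d_1 = (260 - 16^2)/1 = 4/1 = 4, a_1 = floor((16 + 16)/4) = 8.
  m_2 = 4*8 - 16 = 16, d_2 = (260 - 16^2)/4 = 4/4 = 1, a_2 = floor((16 + 16)/1) = 32.
  m_3 = 1*32 - 16 = 16, d_3 = (260 - 16^2)/1 = 4/1 = 4: (m_3, d_3) = (m_1, d_1) = (16, 4), so from here the quotients repeat a_1, a_2; the period length is 2.
So sqrt(260) = [16; (8, 32)] with period length k = 2.
k is even, so the fundamental solution of x^2 - 260y^2 = 1 is (p_{k-1}, q_{k-1}) = (p_1, q_1); compute convergents through index 1.
Convergents (p_i = a_i*p_{i-1} + p_{i-2}, q_i = a_i*q_{i-1} + q_{i-2} with p_{-2}=0, p_{-1}=1, q_{-2}=1, q_{-1}=0):
  i=0: a_0=16, p_0 = 16*1 + 0 = 16, q_0 = 16*0 + 1 = 1.
  i=1: a_1=8, p_1 = 8*16 + 1 = 129, q_1 = 8*1 + 0 = 8.
Check: 129^2 - 260*8^2 = 16641 - 16640 = 1, so (x, y) = (129, 8) solves the equation, and by the theorem it is the least positive solution.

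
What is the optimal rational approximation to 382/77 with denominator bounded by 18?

Expand x = 382/77 as a continued fraction with the Euclidean algorithm:
  382 = 4*77 + 74, so a_0 = 4.
  77 = 1*74 + 3, so a_1 = 1.
  74 = 24*3 + 2, so a_2 = 24.
  3 = 1*2 + 1, so a_3 = 1.
  2 = 2*1 + 0, so a_4 = 2.
so x = [4; 1, 24, 1, 2].
Convergents (p_i = a_i*p_{i-1} + p_{i-2}, q_i = a_i*q_{i-1} + q_{i-2} with p_{-2}=0, p_{-1}=1, q_{-2}=1, q_{-1}=0), until the denominator exceeds 18:
  i=0: a_0=4, p_0 = 4*1 + 0 = 4, q_0 = 4*0 + 1 = 1.
  i=1: a_1=1, p_1 = 1*4 + 1 = 5, q_1 = 1*1 + 0 = 1.
  i=2: a_2=24, p_2 = 24*5 + 4 = 124, q_2 = 24*1 + 1 = 25.
q_2 = 25 > 18, so the last convergent with denominator <= 18 is p_1/q_1 = 5/1.
The closest fraction with denominator <= 18 is either p_1/q_1 or the intermediate fraction (k*p_1 + p_0)/(k*q_1 + q_0) with the largest k >= 1 whose denominator stays <= 18; these approach x as k grows, and every other convergent or intermediate fraction in range is farther away.
Largest k: floor((18 - q_0)/q_1) = floor((18 - 1)/1) = 17.
That gives (17*5 + 4)/(17*1 + 1) = 89/18.
Compare the errors: |x - 5/1| = |382*1 - 5*77|/(77*1) = 3/77, and |x - 89/18| = |382*18 - 89*77|/(77*18) = 23/1386.
Cross-multiplying, 23*77 = 1771 < 4158 = 3*1386, so 23/1386 is smaller: the intermediate fraction 89/18 is closer to x than 5/1.

89/18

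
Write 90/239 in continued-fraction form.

[0; 2, 1, 1, 1, 9, 3]

Run the Euclidean algorithm on 90 and 239; the successive quotients are the partial quotients a_0, a_1, ... (each step inverts the fractional part left over by the previous one):
  90 = 0*239 + 90, so a_0 = 0.
  239 = 2*90 + 59, so a_1 = 2.
  90 = 1*59 + 31, so a_2 = 1.
  59 = 1*31 + 28, so a_3 = 1.
  31 = 1*28 + 3, so a_4 = 1.
  28 = 9*3 + 1, so a_5 = 9.
  3 = 3*1 + 0, so a_6 = 3.
The remainder reaches 0 after 7 divisions, so the expansion has 7 partial quotients, read off in order.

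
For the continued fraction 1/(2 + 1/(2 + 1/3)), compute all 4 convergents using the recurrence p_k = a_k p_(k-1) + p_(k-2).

0/1, 1/2, 2/5, 7/17

Using the convergent recurrence p_i = a_i*p_{i-1} + p_{i-2}, q_i = a_i*q_{i-1} + q_{i-2} with p_{-2}=0, p_{-1}=1, q_{-2}=1, q_{-1}=0:
  i=0: a_0=0, p_0 = 0*1 + 0 = 0, q_0 = 0*0 + 1 = 1.
  i=1: a_1=2, p_1 = 2*0 + 1 = 1, q_1 = 2*1 + 0 = 2.
  i=2: a_2=2, p_2 = 2*1 + 0 = 2, q_2 = 2*2 + 1 = 5.
  i=3: a_3=3, p_3 = 3*2 + 1 = 7, q_3 = 3*5 + 2 = 17.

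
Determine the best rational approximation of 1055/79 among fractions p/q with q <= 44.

Expand x = 1055/79 as a continued fraction with the Euclidean algorithm:
  1055 = 13*79 + 28, so a_0 = 13.
  79 = 2*28 + 23, so a_1 = 2.
  28 = 1*23 + 5, so a_2 = 1.
  23 = 4*5 + 3, so a_3 = 4.
  5 = 1*3 + 2, so a_4 = 1.
  3 = 1*2 + 1, so a_5 = 1.
  2 = 2*1 + 0, so a_6 = 2.
so x = [13; 2, 1, 4, 1, 1, 2].
Convergents (p_i = a_i*p_{i-1} + p_{i-2}, q_i = a_i*q_{i-1} + q_{i-2} with p_{-2}=0, p_{-1}=1, q_{-2}=1, q_{-1}=0), until the denominator exceeds 44:
  i=0: a_0=13, p_0 = 13*1 + 0 = 13, q_0 = 13*0 + 1 = 1.
  i=1: a_1=2, p_1 = 2*13 + 1 = 27, q_1 = 2*1 + 0 = 2.
  i=2: a_2=1, p_2 = 1*27 + 13 = 40, q_2 = 1*2 + 1 = 3.
  i=3: a_3=4, p_3 = 4*40 + 27 = 187, q_3 = 4*3 + 2 = 14.
  i=4: a_4=1, p_4 = 1*187 + 40 = 227, q_4 = 1*14 + 3 = 17.
  i=5: a_5=1, p_5 = 1*227 + 187 = 414, q_5 = 1*17 + 14 = 31.
  i=6: a_6=2, p_6 = 2*414 + 227 = 1055, q_6 = 2*31 + 17 = 79.
q_6 = 79 > 44, so the last convergent with denominator <= 44 is p_5/q_5 = 414/31.
The closest fraction with denominator <= 44 is either p_5/q_5 or the intermediate fraction (k*p_5 + p_4)/(k*q_5 + q_4) with the largest k >= 1 whose denominator stays <= 44; these approach x as k grows, and every other convergent or intermediate fraction in range is farther away.
Largest k: floor((44 - q_4)/q_5) = floor((44 - 17)/31) = 0.
Since k = 0, no intermediate fraction beyond p_5/q_5 has denominator <= 44, so the convergent 414/31 is the closest (its error is |1055*31 - 414*79|/(79*31) = 1/2449).

414/31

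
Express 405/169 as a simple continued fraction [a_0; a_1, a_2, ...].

[2; 2, 1, 1, 10, 1, 2]

Run the Euclidean algorithm on 405 and 169; the successive quotients are the partial quotients a_0, a_1, ... (each step inverts the fractional part left over by the previous one):
  405 = 2*169 + 67, so a_0 = 2.
  169 = 2*67 + 35, so a_1 = 2.
  67 = 1*35 + 32, so a_2 = 1.
  35 = 1*32 + 3, so a_3 = 1.
  32 = 10*3 + 2, so a_4 = 10.
  3 = 1*2 + 1, so a_5 = 1.
  2 = 2*1 + 0, so a_6 = 2.
The remainder reaches 0 after 7 divisions, so the expansion has 7 partial quotients, read off in order.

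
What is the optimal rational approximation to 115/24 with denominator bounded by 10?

24/5

Expand x = 115/24 as a continued fraction with the Euclidean algorithm:
  115 = 4*24 + 19, so a_0 = 4.
  24 = 1*19 + 5, so a_1 = 1.
  19 = 3*5 + 4, so a_2 = 3.
  5 = 1*4 + 1, so a_3 = 1.
  4 = 4*1 + 0, so a_4 = 4.
so x = [4; 1, 3, 1, 4].
Convergents (p_i = a_i*p_{i-1} + p_{i-2}, q_i = a_i*q_{i-1} + q_{i-2} with p_{-2}=0, p_{-1}=1, q_{-2}=1, q_{-1}=0), until the denominator exceeds 10:
  i=0: a_0=4, p_0 = 4*1 + 0 = 4, q_0 = 4*0 + 1 = 1.
  i=1: a_1=1, p_1 = 1*4 + 1 = 5, q_1 = 1*1 + 0 = 1.
  i=2: a_2=3, p_2 = 3*5 + 4 = 19, q_2 = 3*1 + 1 = 4.
  i=3: a_3=1, p_3 = 1*19 + 5 = 24, q_3 = 1*4 + 1 = 5.
  i=4: a_4=4, p_4 = 4*24 + 19 = 115, q_4 = 4*5 + 4 = 24.
q_4 = 24 > 10, so the last convergent with denominator <= 10 is p_3/q_3 = 24/5.
The closest fraction with denominator <= 10 is either p_3/q_3 or the intermediate fraction (k*p_3 + p_2)/(k*q_3 + q_2) with the largest k >= 1 whose denominator stays <= 10; these approach x as k grows, and every other convergent or intermediate fraction in range is farther away.
Largest k: floor((10 - q_2)/q_3) = floor((10 - 4)/5) = 1.
That gives (1*24 + 19)/(1*5 + 4) = 43/9.
Compare the errors: |x - 24/5| = |115*5 - 24*24|/(24*5) = 1/120, and |x - 43/9| = |115*9 - 43*24|/(24*9) = 3/216.
Cross-multiplying, 1*216 = 216 < 360 = 3*120, so 1/120 is smaller: the convergent 24/5 is closer to x than 43/9.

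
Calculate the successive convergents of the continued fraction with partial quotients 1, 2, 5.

1/1, 3/2, 16/11

Using the convergent recurrence p_i = a_i*p_{i-1} + p_{i-2}, q_i = a_i*q_{i-1} + q_{i-2} with p_{-2}=0, p_{-1}=1, q_{-2}=1, q_{-1}=0:
  i=0: a_0=1, p_0 = 1*1 + 0 = 1, q_0 = 1*0 + 1 = 1.
  i=1: a_1=2, p_1 = 2*1 + 1 = 3, q_1 = 2*1 + 0 = 2.
  i=2: a_2=5, p_2 = 5*3 + 1 = 16, q_2 = 5*2 + 1 = 11.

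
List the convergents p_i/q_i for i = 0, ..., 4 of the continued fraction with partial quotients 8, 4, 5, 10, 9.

Using the convergent recurrence p_i = a_i*p_{i-1} + p_{i-2}, q_i = a_i*q_{i-1} + q_{i-2} with p_{-2}=0, p_{-1}=1, q_{-2}=1, q_{-1}=0:
  i=0: a_0=8, p_0 = 8*1 + 0 = 8, q_0 = 8*0 + 1 = 1.
  i=1: a_1=4, p_1 = 4*8 + 1 = 33, q_1 = 4*1 + 0 = 4.
  i=2: a_2=5, p_2 = 5*33 + 8 = 173, q_2 = 5*4 + 1 = 21.
  i=3: a_3=10, p_3 = 10*173 + 33 = 1763, q_3 = 10*21 + 4 = 214.
  i=4: a_4=9, p_4 = 9*1763 + 173 = 16040, q_4 = 9*214 + 21 = 1947.

8/1, 33/4, 173/21, 1763/214, 16040/1947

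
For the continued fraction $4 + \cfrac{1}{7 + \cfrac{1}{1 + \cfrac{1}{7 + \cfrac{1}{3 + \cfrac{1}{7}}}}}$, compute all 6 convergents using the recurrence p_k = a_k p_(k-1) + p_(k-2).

Using the convergent recurrence p_i = a_i*p_{i-1} + p_{i-2}, q_i = a_i*q_{i-1} + q_{i-2} with p_{-2}=0, p_{-1}=1, q_{-2}=1, q_{-1}=0:
  i=0: a_0=4, p_0 = 4*1 + 0 = 4, q_0 = 4*0 + 1 = 1.
  i=1: a_1=7, p_1 = 7*4 + 1 = 29, q_1 = 7*1 + 0 = 7.
  i=2: a_2=1, p_2 = 1*29 + 4 = 33, q_2 = 1*7 + 1 = 8.
  i=3: a_3=7, p_3 = 7*33 + 29 = 260, q_3 = 7*8 + 7 = 63.
  i=4: a_4=3, p_4 = 3*260 + 33 = 813, q_4 = 3*63 + 8 = 197.
  i=5: a_5=7, p_5 = 7*813 + 260 = 5951, q_5 = 7*197 + 63 = 1442.

4/1, 29/7, 33/8, 260/63, 813/197, 5951/1442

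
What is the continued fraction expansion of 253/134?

Run the Euclidean algorithm on 253 and 134; the successive quotients are the partial quotients a_0, a_1, ... (each step inverts the fractional part left over by the previous one):
  253 = 1*134 + 119, so a_0 = 1.
  134 = 1*119 + 15, so a_1 = 1.
  119 = 7*15 + 14, so a_2 = 7.
  15 = 1*14 + 1, so a_3 = 1.
  14 = 14*1 + 0, so a_4 = 14.
The remainder reaches 0 after 5 divisions, so the expansion has 5 partial quotients, read off in order.

[1; 1, 7, 1, 14]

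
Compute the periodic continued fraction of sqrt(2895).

[53; (1, 4, 7, 2, 17, 2, 7, 4, 1, 106)]

Write x_i = (sqrt(2895) + m_i)/d_i with (m_0, d_0) = (0, 1). a_0 = floor(sqrt(2895)) = 53, since 53^2 = 2809 <= 2895 < 2916 = 54^2.
Iterate m_{i+1} = d_i*a_i - m_i, d_{i+1} = (2895 - m_{i+1}^2)/d_i, a_{i+1} = floor((a_0 + m_{i+1})/d_{i+1}):
  m_1 = 1*53 - 0 = 53, d_1 = (2895 - 53^2)/1 = 86/1 = 86, a_1 = floor((53 + 53)/86) = 1.
  m_2 = 86*1 - 53 = 33, d_2 = (2895 - 33^2)/86 = 1806/86 = 21, a_2 = floor((53 + 33)/21) = 4.
  m_3 = 21*4 - 33 = 51, d_3 = (2895 - 51^2)/21 = 294/21 = 14, a_3 = floor((53 + 51)/14) = 7.
  m_4 = 14*7 - 51 = 47, d_4 = (2895 - 47^2)/14 = 686/14 = 49, a_4 = floor((53 + 47)/49) = 2.
  m_5 = 49*2 - 47 = 51, d_5 = (2895 - 51^2)/49 = 294/49 = 6, a_5 = floor((53 + 51)/6) = 17.
  m_6 = 6*17 - 51 = 51, d_6 = (2895 - 51^2)/6 = 294/6 = 49, a_6 = floor((53 + 51)/49) = 2.
  m_7 = 49*2 - 51 = 47, d_7 = (2895 - 47^2)/49 = 686/49 = 14, a_7 = floor((53 + 47)/14) = 7.
  m_8 = 14*7 - 47 = 51, d_8 = (2895 - 51^2)/14 = 294/14 = 21, a_8 = floor((53 + 51)/21) = 4.
  m_9 = 21*4 - 51 = 33, d_9 = (2895 - 33^2)/21 = 1806/21 = 86, a_9 = floor((53 + 33)/86) = 1.
  m_10 = 86*1 - 33 = 53, d_10 = (2895 - 53^2)/86 = 86/86 = 1, a_10 = floor((53 + 53)/1) = 106.
  m_11 = 1*106 - 53 = 53, d_11 = (2895 - 53^2)/1 = 86/1 = 86: (m_11, d_11) = (m_1, d_1) = (53, 86), so from here the quotients repeat a_1, ..., a_10; the period length is 10.
Hence the expansion of sqrt(2895) is a_0 = 53 followed by the repeating block 1, 4, 7, 2, 17, 2, 7, 4, 1, 106 (period 10).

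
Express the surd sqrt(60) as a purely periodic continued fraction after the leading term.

Write x_i = (sqrt(60) + m_i)/d_i with (m_0, d_0) = (0, 1). a_0 = floor(sqrt(60)) = 7, since 7^2 = 49 <= 60 < 64 = 8^2.
Iterate m_{i+1} = d_i*a_i - m_i, d_{i+1} = (60 - m_{i+1}^2)/d_i, a_{i+1} = floor((a_0 + m_{i+1})/d_{i+1}):
  m_1 = 1*7 - 0 = 7, d_1 = (60 - 7^2)/1 = 11/1 = 11, a_1 = floor((7 + 7)/11) = 1.
  m_2 = 11*1 - 7 = 4, d_2 = (60 - 4^2)/11 = 44/11 = 4, a_2 = floor((7 + 4)/4) = 2.
  m_3 = 4*2 - 4 = 4, d_3 = (60 - 4^2)/4 = 44/4 = 11, a_3 = floor((7 + 4)/11) = 1.
  m_4 = 11*1 - 4 = 7, d_4 = (60 - 7^2)/11 = 11/11 = 1, a_4 = floor((7 + 7)/1) = 14.
  m_5 = 1*14 - 7 = 7, d_5 = (60 - 7^2)/1 = 11/1 = 11: (m_5, d_5) = (m_1, d_1) = (7, 11), so from here the quotients repeat a_1, ..., a_4; the period length is 4.
Hence the expansion of sqrt(60) is a_0 = 7 followed by the repeating block 1, 2, 1, 14 (period 4).

[7; (1, 2, 1, 14)]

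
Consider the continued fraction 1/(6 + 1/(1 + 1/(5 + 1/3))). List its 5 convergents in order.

0/1, 1/6, 1/7, 6/41, 19/130

Using the convergent recurrence p_i = a_i*p_{i-1} + p_{i-2}, q_i = a_i*q_{i-1} + q_{i-2} with p_{-2}=0, p_{-1}=1, q_{-2}=1, q_{-1}=0:
  i=0: a_0=0, p_0 = 0*1 + 0 = 0, q_0 = 0*0 + 1 = 1.
  i=1: a_1=6, p_1 = 6*0 + 1 = 1, q_1 = 6*1 + 0 = 6.
  i=2: a_2=1, p_2 = 1*1 + 0 = 1, q_2 = 1*6 + 1 = 7.
  i=3: a_3=5, p_3 = 5*1 + 1 = 6, q_3 = 5*7 + 6 = 41.
  i=4: a_4=3, p_4 = 3*6 + 1 = 19, q_4 = 3*41 + 7 = 130.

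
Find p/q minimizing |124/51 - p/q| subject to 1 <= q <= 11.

17/7

Expand x = 124/51 as a continued fraction with the Euclidean algorithm:
  124 = 2*51 + 22, so a_0 = 2.
  51 = 2*22 + 7, so a_1 = 2.
  22 = 3*7 + 1, so a_2 = 3.
  7 = 7*1 + 0, so a_3 = 7.
so x = [2; 2, 3, 7].
Convergents (p_i = a_i*p_{i-1} + p_{i-2}, q_i = a_i*q_{i-1} + q_{i-2} with p_{-2}=0, p_{-1}=1, q_{-2}=1, q_{-1}=0), until the denominator exceeds 11:
  i=0: a_0=2, p_0 = 2*1 + 0 = 2, q_0 = 2*0 + 1 = 1.
  i=1: a_1=2, p_1 = 2*2 + 1 = 5, q_1 = 2*1 + 0 = 2.
  i=2: a_2=3, p_2 = 3*5 + 2 = 17, q_2 = 3*2 + 1 = 7.
  i=3: a_3=7, p_3 = 7*17 + 5 = 124, q_3 = 7*7 + 2 = 51.
q_3 = 51 > 11, so the last convergent with denominator <= 11 is p_2/q_2 = 17/7.
The closest fraction with denominator <= 11 is either p_2/q_2 or the intermediate fraction (k*p_2 + p_1)/(k*q_2 + q_1) with the largest k >= 1 whose denominator stays <= 11; these approach x as k grows, and every other convergent or intermediate fraction in range is farther away.
Largest k: floor((11 - q_1)/q_2) = floor((11 - 2)/7) = 1.
That gives (1*17 + 5)/(1*7 + 2) = 22/9.
Compare the errors: |x - 17/7| = |124*7 - 17*51|/(51*7) = 1/357, and |x - 22/9| = |124*9 - 22*51|/(51*9) = 6/459.
Cross-multiplying, 1*459 = 459 < 2142 = 6*357, so 1/357 is smaller: the convergent 17/7 is closer to x than 22/9.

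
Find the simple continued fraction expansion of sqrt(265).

[16; (3, 1, 1, 2, 2, 1, 1, 3, 32)]

Write x_i = (sqrt(265) + m_i)/d_i with (m_0, d_0) = (0, 1). a_0 = floor(sqrt(265)) = 16, since 16^2 = 256 <= 265 < 289 = 17^2.
Iterate m_{i+1} = d_i*a_i - m_i, d_{i+1} = (265 - m_{i+1}^2)/d_i, a_{i+1} = floor((a_0 + m_{i+1})/d_{i+1}):
  m_1 = 1*16 - 0 = 16, d_1 = (265 - 16^2)/1 = 9/1 = 9, a_1 = floor((16 + 16)/9) = 3.
  m_2 = 9*3 - 16 = 11, d_2 = (265 - 11^2)/9 = 144/9 = 16, a_2 = floor((16 + 11)/16) = 1.
  m_3 = 16*1 - 11 = 5, d_3 = (265 - 5^2)/16 = 240/16 = 15, a_3 = floor((16 + 5)/15) = 1.
  m_4 = 15*1 - 5 = 10, d_4 = (265 - 10^2)/15 = 165/15 = 11, a_4 = floor((16 + 10)/11) = 2.
  m_5 = 11*2 - 10 = 12, d_5 = (265 - 12^2)/11 = 121/11 = 11, a_5 = floor((16 + 12)/11) = 2.
  m_6 = 11*2 - 12 = 10, d_6 = (265 - 10^2)/11 = 165/11 = 15, a_6 = floor((16 + 10)/15) = 1.
  m_7 = 15*1 - 10 = 5, d_7 = (265 - 5^2)/15 = 240/15 = 16, a_7 = floor((16 + 5)/16) = 1.
  m_8 = 16*1 - 5 = 11, d_8 = (265 - 11^2)/16 = 144/16 = 9, a_8 = floor((16 + 11)/9) = 3.
  m_9 = 9*3 - 11 = 16, d_9 = (265 - 16^2)/9 = 9/9 = 1, a_9 = floor((16 + 16)/1) = 32.
  m_10 = 1*32 - 16 = 16, d_10 = (265 - 16^2)/1 = 9/1 = 9: (m_10, d_10) = (m_1, d_1) = (16, 9), so from here the quotients repeat a_1, ..., a_9; the period length is 9.
Hence the expansion of sqrt(265) is a_0 = 16 followed by the repeating block 3, 1, 1, 2, 2, 1, 1, 3, 32 (period 9).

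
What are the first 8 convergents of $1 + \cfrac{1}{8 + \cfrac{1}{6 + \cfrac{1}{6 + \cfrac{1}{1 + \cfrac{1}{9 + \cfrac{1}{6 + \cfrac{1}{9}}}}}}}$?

Using the convergent recurrence p_i = a_i*p_{i-1} + p_{i-2}, q_i = a_i*q_{i-1} + q_{i-2} with p_{-2}=0, p_{-1}=1, q_{-2}=1, q_{-1}=0:
  i=0: a_0=1, p_0 = 1*1 + 0 = 1, q_0 = 1*0 + 1 = 1.
  i=1: a_1=8, p_1 = 8*1 + 1 = 9, q_1 = 8*1 + 0 = 8.
  i=2: a_2=6, p_2 = 6*9 + 1 = 55, q_2 = 6*8 + 1 = 49.
  i=3: a_3=6, p_3 = 6*55 + 9 = 339, q_3 = 6*49 + 8 = 302.
  i=4: a_4=1, p_4 = 1*339 + 55 = 394, q_4 = 1*302 + 49 = 351.
  i=5: a_5=9, p_5 = 9*394 + 339 = 3885, q_5 = 9*351 + 302 = 3461.
  i=6: a_6=6, p_6 = 6*3885 + 394 = 23704, q_6 = 6*3461 + 351 = 21117.
  i=7: a_7=9, p_7 = 9*23704 + 3885 = 217221, q_7 = 9*21117 + 3461 = 193514.

1/1, 9/8, 55/49, 339/302, 394/351, 3885/3461, 23704/21117, 217221/193514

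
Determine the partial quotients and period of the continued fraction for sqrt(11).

[3; (3, 6)]

Write x_i = (sqrt(11) + m_i)/d_i with (m_0, d_0) = (0, 1). a_0 = floor(sqrt(11)) = 3, since 3^2 = 9 <= 11 < 16 = 4^2.
Iterate m_{i+1} = d_i*a_i - m_i, d_{i+1} = (11 - m_{i+1}^2)/d_i, a_{i+1} = floor((a_0 + m_{i+1})/d_{i+1}):
  m_1 = 1*3 - 0 = 3, d_1 = (11 - 3^2)/1 = 2/1 = 2, a_1 = floor((3 + 3)/2) = 3.
  m_2 = 2*3 - 3 = 3, d_2 = (11 - 3^2)/2 = 2/2 = 1, a_2 = floor((3 + 3)/1) = 6.
  m_3 = 1*6 - 3 = 3, d_3 = (11 - 3^2)/1 = 2/1 = 2: (m_3, d_3) = (m_1, d_1) = (3, 2), so from here the quotients repeat a_1, a_2; the period length is 2.
Hence the expansion of sqrt(11) is a_0 = 3 followed by the repeating block 3, 6 (period 2).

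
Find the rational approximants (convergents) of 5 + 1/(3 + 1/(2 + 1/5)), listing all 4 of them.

5/1, 16/3, 37/7, 201/38

Using the convergent recurrence p_i = a_i*p_{i-1} + p_{i-2}, q_i = a_i*q_{i-1} + q_{i-2} with p_{-2}=0, p_{-1}=1, q_{-2}=1, q_{-1}=0:
  i=0: a_0=5, p_0 = 5*1 + 0 = 5, q_0 = 5*0 + 1 = 1.
  i=1: a_1=3, p_1 = 3*5 + 1 = 16, q_1 = 3*1 + 0 = 3.
  i=2: a_2=2, p_2 = 2*16 + 5 = 37, q_2 = 2*3 + 1 = 7.
  i=3: a_3=5, p_3 = 5*37 + 16 = 201, q_3 = 5*7 + 3 = 38.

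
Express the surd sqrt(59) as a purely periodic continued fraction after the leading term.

Write x_i = (sqrt(59) + m_i)/d_i with (m_0, d_0) = (0, 1). a_0 = floor(sqrt(59)) = 7, since 7^2 = 49 <= 59 < 64 = 8^2.
Iterate m_{i+1} = d_i*a_i - m_i, d_{i+1} = (59 - m_{i+1}^2)/d_i, a_{i+1} = floor((a_0 + m_{i+1})/d_{i+1}):
  m_1 = 1*7 - 0 = 7, d_1 = (59 - 7^2)/1 = 10/1 = 10, a_1 = floor((7 + 7)/10) = 1.
  m_2 = 10*1 - 7 = 3, d_2 = (59 - 3^2)/10 = 50/10 = 5, a_2 = floor((7 + 3)/5) = 2.
  m_3 = 5*2 - 3 = 7, d_3 = (59 - 7^2)/5 = 10/5 = 2, a_3 = floor((7 + 7)/2) = 7.
  m_4 = 2*7 - 7 = 7, d_4 = (59 - 7^2)/2 = 10/2 = 5, a_4 = floor((7 + 7)/5) = 2.
  m_5 = 5*2 - 7 = 3, d_5 = (59 - 3^2)/5 = 50/5 = 10, a_5 = floor((7 + 3)/10) = 1.
  m_6 = 10*1 - 3 = 7, d_6 = (59 - 7^2)/10 = 10/10 = 1, a_6 = floor((7 + 7)/1) = 14.
  m_7 = 1*14 - 7 = 7, d_7 = (59 - 7^2)/1 = 10/1 = 10: (m_7, d_7) = (m_1, d_1) = (7, 10), so from here the quotients repeat a_1, ..., a_6; the period length is 6.
Hence the expansion of sqrt(59) is a_0 = 7 followed by the repeating block 1, 2, 7, 2, 1, 14 (period 6).

[7; (1, 2, 7, 2, 1, 14)]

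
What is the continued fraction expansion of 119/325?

[0; 2, 1, 2, 1, 2, 1, 1, 4]

Run the Euclidean algorithm on 119 and 325; the successive quotients are the partial quotients a_0, a_1, ... (each step inverts the fractional part left over by the previous one):
  119 = 0*325 + 119, so a_0 = 0.
  325 = 2*119 + 87, so a_1 = 2.
  119 = 1*87 + 32, so a_2 = 1.
  87 = 2*32 + 23, so a_3 = 2.
  32 = 1*23 + 9, so a_4 = 1.
  23 = 2*9 + 5, so a_5 = 2.
  9 = 1*5 + 4, so a_6 = 1.
  5 = 1*4 + 1, so a_7 = 1.
  4 = 4*1 + 0, so a_8 = 4.
The remainder reaches 0 after 9 divisions, so the expansion has 9 partial quotients, read off in order.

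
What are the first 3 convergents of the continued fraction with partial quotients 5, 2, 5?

5/1, 11/2, 60/11

Using the convergent recurrence p_i = a_i*p_{i-1} + p_{i-2}, q_i = a_i*q_{i-1} + q_{i-2} with p_{-2}=0, p_{-1}=1, q_{-2}=1, q_{-1}=0:
  i=0: a_0=5, p_0 = 5*1 + 0 = 5, q_0 = 5*0 + 1 = 1.
  i=1: a_1=2, p_1 = 2*5 + 1 = 11, q_1 = 2*1 + 0 = 2.
  i=2: a_2=5, p_2 = 5*11 + 5 = 60, q_2 = 5*2 + 1 = 11.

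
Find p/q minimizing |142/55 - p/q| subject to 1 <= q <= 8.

18/7

Expand x = 142/55 as a continued fraction with the Euclidean algorithm:
  142 = 2*55 + 32, so a_0 = 2.
  55 = 1*32 + 23, so a_1 = 1.
  32 = 1*23 + 9, so a_2 = 1.
  23 = 2*9 + 5, so a_3 = 2.
  9 = 1*5 + 4, so a_4 = 1.
  5 = 1*4 + 1, so a_5 = 1.
  4 = 4*1 + 0, so a_6 = 4.
so x = [2; 1, 1, 2, 1, 1, 4].
Convergents (p_i = a_i*p_{i-1} + p_{i-2}, q_i = a_i*q_{i-1} + q_{i-2} with p_{-2}=0, p_{-1}=1, q_{-2}=1, q_{-1}=0), until the denominator exceeds 8:
  i=0: a_0=2, p_0 = 2*1 + 0 = 2, q_0 = 2*0 + 1 = 1.
  i=1: a_1=1, p_1 = 1*2 + 1 = 3, q_1 = 1*1 + 0 = 1.
  i=2: a_2=1, p_2 = 1*3 + 2 = 5, q_2 = 1*1 + 1 = 2.
  i=3: a_3=2, p_3 = 2*5 + 3 = 13, q_3 = 2*2 + 1 = 5.
  i=4: a_4=1, p_4 = 1*13 + 5 = 18, q_4 = 1*5 + 2 = 7.
  i=5: a_5=1, p_5 = 1*18 + 13 = 31, q_5 = 1*7 + 5 = 12.
q_5 = 12 > 8, so the last convergent with denominator <= 8 is p_4/q_4 = 18/7.
The closest fraction with denominator <= 8 is either p_4/q_4 or the intermediate fraction (k*p_4 + p_3)/(k*q_4 + q_3) with the largest k >= 1 whose denominator stays <= 8; these approach x as k grows, and every other convergent or intermediate fraction in range is farther away.
Largest k: floor((8 - q_3)/q_4) = floor((8 - 5)/7) = 0.
Since k = 0, no intermediate fraction beyond p_4/q_4 has denominator <= 8, so the convergent 18/7 is the closest (its error is |142*7 - 18*55|/(55*7) = 4/385).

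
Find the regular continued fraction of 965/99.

Run the Euclidean algorithm on 965 and 99; the successive quotients are the partial quotients a_0, a_1, ... (each step inverts the fractional part left over by the previous one):
  965 = 9*99 + 74, so a_0 = 9.
  99 = 1*74 + 25, so a_1 = 1.
  74 = 2*25 + 24, so a_2 = 2.
  25 = 1*24 + 1, so a_3 = 1.
  24 = 24*1 + 0, so a_4 = 24.
The remainder reaches 0 after 5 divisions, so the expansion has 5 partial quotients, read off in order.

[9; 1, 2, 1, 24]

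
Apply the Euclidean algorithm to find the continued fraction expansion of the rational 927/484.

[1; 1, 10, 1, 4, 8]

Run the Euclidean algorithm on 927 and 484; the successive quotients are the partial quotients a_0, a_1, ... (each step inverts the fractional part left over by the previous one):
  927 = 1*484 + 443, so a_0 = 1.
  484 = 1*443 + 41, so a_1 = 1.
  443 = 10*41 + 33, so a_2 = 10.
  41 = 1*33 + 8, so a_3 = 1.
  33 = 4*8 + 1, so a_4 = 4.
  8 = 8*1 + 0, so a_5 = 8.
The remainder reaches 0 after 6 divisions, so the expansion has 6 partial quotients, read off in order.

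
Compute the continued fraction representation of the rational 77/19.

Run the Euclidean algorithm on 77 and 19; the successive quotients are the partial quotients a_0, a_1, ... (each step inverts the fractional part left over by the previous one):
  77 = 4*19 + 1, so a_0 = 4.
  19 = 19*1 + 0, so a_1 = 19.
The remainder reaches 0 after 2 divisions, so the expansion has 2 partial quotients, read off in order.

[4; 19]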